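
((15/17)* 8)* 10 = 1200/17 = 70.59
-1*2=-2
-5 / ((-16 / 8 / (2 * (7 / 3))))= 35 / 3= 11.67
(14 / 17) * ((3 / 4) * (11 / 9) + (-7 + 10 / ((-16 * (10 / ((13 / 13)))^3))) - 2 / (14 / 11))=-257221 / 40800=-6.30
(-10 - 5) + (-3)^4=66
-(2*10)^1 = -20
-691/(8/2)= -172.75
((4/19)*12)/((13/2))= 96/247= 0.39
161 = 161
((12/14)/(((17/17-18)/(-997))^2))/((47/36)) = 214705944/95081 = 2258.14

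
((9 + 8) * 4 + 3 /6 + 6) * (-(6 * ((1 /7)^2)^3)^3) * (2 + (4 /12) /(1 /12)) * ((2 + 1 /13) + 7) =-11393136 /21169376772835837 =-0.00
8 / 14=4 / 7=0.57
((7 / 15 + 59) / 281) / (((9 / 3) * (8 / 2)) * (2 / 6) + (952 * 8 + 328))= 223 / 8375205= 0.00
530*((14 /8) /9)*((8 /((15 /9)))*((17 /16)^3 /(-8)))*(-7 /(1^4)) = 12759061 /24576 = 519.17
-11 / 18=-0.61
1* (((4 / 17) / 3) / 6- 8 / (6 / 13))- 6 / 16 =-21659 / 1224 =-17.70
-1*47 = -47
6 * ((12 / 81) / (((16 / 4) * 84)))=1 / 378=0.00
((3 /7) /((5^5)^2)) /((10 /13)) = 39 /683593750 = 0.00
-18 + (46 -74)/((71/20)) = -1838/71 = -25.89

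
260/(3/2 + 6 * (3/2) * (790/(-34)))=-680/543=-1.25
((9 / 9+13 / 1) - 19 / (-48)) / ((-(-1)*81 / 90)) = 3455 / 216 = 16.00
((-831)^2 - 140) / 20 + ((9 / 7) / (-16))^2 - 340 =34181.06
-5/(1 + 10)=-5/11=-0.45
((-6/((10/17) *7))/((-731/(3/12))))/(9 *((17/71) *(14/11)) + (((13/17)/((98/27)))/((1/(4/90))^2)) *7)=597465/3291676832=0.00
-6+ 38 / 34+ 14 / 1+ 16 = 427 / 17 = 25.12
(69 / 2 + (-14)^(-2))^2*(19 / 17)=869025211 / 653072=1330.67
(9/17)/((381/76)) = 228/2159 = 0.11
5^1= 5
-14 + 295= 281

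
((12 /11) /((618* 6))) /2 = 0.00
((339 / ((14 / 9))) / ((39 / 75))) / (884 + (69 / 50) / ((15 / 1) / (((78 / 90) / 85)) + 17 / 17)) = 5213396250 / 10996706461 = 0.47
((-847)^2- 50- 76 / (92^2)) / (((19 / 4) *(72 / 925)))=1404086753125 / 723672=1940225.34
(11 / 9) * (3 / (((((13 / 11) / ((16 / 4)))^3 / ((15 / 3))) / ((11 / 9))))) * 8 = 412290560 / 59319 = 6950.40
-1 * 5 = -5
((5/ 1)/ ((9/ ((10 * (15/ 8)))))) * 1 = 125/ 12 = 10.42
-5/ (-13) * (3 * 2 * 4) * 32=295.38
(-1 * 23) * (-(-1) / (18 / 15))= -115 / 6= -19.17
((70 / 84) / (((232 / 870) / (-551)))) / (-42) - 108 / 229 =40.53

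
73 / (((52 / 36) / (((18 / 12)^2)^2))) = 53217 / 208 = 255.85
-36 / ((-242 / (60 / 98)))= 0.09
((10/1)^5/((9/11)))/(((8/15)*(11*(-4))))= -15625/3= -5208.33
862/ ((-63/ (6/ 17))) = -1724/ 357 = -4.83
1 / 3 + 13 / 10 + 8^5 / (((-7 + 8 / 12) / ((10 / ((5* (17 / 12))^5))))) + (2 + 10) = 1085679422239 / 101164811250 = 10.73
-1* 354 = -354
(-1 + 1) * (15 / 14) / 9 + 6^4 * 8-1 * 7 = 10361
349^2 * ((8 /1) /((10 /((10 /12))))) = 243602 /3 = 81200.67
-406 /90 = -203 /45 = -4.51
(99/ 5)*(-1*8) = -792/ 5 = -158.40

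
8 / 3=2.67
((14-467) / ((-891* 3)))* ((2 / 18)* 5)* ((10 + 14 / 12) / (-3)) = -50585 / 144342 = -0.35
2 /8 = 1 /4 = 0.25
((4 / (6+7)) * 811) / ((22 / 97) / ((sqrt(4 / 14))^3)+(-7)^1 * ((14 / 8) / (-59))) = -7203379856 / 300640795+96391619104 * sqrt(14) / 2104485565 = 147.42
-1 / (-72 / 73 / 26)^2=-900601 / 1296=-694.91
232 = 232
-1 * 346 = -346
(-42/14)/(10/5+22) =-1/8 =-0.12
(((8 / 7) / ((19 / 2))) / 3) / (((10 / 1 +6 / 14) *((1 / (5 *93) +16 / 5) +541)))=1240 / 175492949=0.00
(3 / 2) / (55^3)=3 / 332750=0.00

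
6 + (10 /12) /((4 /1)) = 149 /24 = 6.21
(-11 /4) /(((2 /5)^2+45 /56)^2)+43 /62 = -255928557 /112827662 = -2.27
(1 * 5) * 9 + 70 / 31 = 1465 / 31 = 47.26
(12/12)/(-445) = -0.00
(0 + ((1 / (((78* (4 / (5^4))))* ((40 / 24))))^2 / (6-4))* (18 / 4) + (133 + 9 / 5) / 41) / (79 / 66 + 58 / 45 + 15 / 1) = 5740818039 / 15353333632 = 0.37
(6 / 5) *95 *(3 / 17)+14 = 580 / 17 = 34.12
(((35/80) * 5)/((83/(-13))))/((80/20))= -455/5312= -0.09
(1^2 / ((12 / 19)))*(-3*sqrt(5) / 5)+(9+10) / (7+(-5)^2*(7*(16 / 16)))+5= 929 / 182 - 19*sqrt(5) / 20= 2.98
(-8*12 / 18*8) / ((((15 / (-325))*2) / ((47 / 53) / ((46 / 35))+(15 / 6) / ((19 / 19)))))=1788800 / 1219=1467.43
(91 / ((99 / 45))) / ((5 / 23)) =2093 / 11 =190.27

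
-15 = -15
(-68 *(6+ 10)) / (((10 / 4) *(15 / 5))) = -2176 / 15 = -145.07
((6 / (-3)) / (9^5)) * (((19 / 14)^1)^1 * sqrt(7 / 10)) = -19 * sqrt(70) / 4133430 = -0.00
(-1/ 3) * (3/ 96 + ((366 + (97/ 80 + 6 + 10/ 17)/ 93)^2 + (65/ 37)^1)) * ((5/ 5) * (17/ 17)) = -79325431079789677/ 1775688134400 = -44673.06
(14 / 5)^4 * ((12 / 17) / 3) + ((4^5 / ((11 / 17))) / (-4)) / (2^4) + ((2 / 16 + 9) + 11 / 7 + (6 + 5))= 74820149 / 6545000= 11.43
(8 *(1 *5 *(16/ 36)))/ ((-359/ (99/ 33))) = -160/ 1077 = -0.15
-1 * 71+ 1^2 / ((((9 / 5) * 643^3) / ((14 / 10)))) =-169876684766 / 2392629363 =-71.00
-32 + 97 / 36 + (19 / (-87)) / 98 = -1499269 / 51156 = -29.31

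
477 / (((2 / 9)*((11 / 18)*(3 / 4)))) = 51516 / 11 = 4683.27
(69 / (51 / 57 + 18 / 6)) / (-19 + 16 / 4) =-437 / 370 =-1.18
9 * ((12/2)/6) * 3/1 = 27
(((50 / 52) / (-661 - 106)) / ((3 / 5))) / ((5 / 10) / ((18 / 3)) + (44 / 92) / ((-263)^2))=-397721750 / 15864050449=-0.03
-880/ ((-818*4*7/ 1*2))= 55/ 2863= 0.02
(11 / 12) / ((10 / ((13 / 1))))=143 / 120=1.19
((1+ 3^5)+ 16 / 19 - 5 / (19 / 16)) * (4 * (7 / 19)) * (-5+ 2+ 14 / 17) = -4736592 / 6137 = -771.81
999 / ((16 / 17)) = 16983 / 16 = 1061.44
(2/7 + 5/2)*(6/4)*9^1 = 1053/28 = 37.61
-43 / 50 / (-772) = 43 / 38600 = 0.00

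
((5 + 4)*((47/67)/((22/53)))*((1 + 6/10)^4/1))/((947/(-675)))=-1239681024/17448475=-71.05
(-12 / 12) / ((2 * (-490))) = 1 / 980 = 0.00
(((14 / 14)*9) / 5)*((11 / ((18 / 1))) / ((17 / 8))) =44 / 85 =0.52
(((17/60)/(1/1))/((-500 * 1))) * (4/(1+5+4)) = -17/75000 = -0.00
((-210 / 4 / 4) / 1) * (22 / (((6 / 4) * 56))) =-55 / 16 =-3.44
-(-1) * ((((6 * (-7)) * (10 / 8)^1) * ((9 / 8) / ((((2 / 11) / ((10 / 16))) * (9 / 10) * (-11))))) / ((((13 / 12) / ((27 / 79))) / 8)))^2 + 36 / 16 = 2681.22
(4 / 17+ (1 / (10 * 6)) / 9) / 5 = 2177 / 45900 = 0.05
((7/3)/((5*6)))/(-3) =-7/270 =-0.03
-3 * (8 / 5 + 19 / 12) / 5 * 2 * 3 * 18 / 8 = -5157 / 200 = -25.78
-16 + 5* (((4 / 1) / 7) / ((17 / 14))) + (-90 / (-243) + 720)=324386 / 459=706.72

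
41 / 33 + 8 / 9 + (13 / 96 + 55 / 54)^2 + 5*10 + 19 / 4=478012499 / 8211456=58.21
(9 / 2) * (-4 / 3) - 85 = -91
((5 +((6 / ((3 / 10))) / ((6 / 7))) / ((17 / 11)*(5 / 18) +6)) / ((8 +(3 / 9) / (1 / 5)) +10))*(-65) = -2142075 / 75107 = -28.52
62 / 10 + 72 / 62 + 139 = 22686 / 155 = 146.36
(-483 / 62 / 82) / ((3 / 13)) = -2093 / 5084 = -0.41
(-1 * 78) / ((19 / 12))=-936 / 19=-49.26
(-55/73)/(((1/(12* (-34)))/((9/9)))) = 22440/73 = 307.40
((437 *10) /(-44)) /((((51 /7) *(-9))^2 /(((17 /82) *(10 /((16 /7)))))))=-3747275 /178855776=-0.02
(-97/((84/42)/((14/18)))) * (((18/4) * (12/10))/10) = -2037/100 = -20.37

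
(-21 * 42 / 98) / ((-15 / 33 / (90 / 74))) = 891 / 37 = 24.08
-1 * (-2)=2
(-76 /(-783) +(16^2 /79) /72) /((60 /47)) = 103259 /927855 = 0.11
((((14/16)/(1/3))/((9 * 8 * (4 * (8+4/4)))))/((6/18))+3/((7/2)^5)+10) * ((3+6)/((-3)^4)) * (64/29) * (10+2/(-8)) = 23.93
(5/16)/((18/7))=35/288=0.12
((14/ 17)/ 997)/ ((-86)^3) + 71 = 382708216605/ 5390256572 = 71.00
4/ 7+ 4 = 4.57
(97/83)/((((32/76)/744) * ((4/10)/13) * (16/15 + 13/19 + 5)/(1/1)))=244243575/24568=9941.53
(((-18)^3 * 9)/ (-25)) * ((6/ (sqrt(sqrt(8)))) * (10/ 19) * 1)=314928 * 2^(1/ 4)/ 95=3942.26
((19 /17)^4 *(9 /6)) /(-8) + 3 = 3618045 /1336336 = 2.71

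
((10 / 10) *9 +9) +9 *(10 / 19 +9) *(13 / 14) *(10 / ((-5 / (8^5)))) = -5217485.28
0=0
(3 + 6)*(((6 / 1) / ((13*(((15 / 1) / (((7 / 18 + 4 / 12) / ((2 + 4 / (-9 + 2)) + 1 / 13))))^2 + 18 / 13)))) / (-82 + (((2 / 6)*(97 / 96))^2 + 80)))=-26787511296 / 11911510555337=-0.00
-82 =-82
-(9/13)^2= -81/169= -0.48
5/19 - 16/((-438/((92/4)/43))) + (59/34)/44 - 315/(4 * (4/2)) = -39.05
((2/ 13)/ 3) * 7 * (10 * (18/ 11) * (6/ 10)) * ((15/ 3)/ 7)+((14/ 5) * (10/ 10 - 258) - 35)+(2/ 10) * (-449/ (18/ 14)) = -1057820/ 1287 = -821.93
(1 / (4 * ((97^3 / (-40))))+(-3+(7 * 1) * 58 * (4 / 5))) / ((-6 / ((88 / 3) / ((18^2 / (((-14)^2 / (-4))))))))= 237.93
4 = 4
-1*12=-12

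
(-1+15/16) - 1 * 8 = -8.06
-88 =-88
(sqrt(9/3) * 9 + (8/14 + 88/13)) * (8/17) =5344/1547 + 72 * sqrt(3)/17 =10.79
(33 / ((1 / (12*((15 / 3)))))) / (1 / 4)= 7920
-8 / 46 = -4 / 23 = -0.17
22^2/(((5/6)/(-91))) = -264264/5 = -52852.80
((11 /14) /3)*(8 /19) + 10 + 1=11.11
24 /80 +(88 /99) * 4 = 347 /90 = 3.86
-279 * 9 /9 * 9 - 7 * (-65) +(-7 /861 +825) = -151414 /123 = -1231.01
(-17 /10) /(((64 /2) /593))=-10081 /320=-31.50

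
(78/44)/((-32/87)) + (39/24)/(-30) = -51467/10560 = -4.87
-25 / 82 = -0.30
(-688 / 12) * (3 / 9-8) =3956 / 9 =439.56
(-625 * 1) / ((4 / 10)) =-3125 / 2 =-1562.50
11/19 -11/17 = -22/323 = -0.07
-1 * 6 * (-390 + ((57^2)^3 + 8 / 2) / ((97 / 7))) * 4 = -5761802230584 / 97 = -59400022995.71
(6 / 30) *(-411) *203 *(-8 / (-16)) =-83433 / 10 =-8343.30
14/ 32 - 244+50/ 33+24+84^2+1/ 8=3610505/ 528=6838.08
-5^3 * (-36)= 4500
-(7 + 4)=-11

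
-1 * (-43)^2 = -1849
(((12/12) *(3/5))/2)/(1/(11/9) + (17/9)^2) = 2673/39080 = 0.07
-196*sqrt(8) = -392*sqrt(2) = -554.37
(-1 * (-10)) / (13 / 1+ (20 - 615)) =-5 / 291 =-0.02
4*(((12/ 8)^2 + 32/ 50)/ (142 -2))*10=289/ 350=0.83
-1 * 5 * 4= -20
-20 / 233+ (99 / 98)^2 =2091553 / 2237732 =0.93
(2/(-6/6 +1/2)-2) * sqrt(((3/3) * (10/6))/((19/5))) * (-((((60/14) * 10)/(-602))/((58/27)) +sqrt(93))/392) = -10125 * sqrt(57)/227547572 +15 * sqrt(589)/3724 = 0.10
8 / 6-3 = -5 / 3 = -1.67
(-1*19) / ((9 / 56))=-1064 / 9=-118.22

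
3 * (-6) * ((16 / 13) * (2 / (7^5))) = -576 / 218491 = -0.00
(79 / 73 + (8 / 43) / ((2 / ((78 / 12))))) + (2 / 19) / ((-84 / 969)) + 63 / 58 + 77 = 50058980 / 637217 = 78.56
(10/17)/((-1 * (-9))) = 10/153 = 0.07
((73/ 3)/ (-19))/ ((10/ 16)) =-584/ 285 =-2.05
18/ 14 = 9/ 7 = 1.29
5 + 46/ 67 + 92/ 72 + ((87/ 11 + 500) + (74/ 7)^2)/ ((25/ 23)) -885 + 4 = -4939358063/ 16250850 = -303.94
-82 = -82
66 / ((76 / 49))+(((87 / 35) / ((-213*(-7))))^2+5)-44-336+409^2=1919619359003083 / 11498268950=166948.55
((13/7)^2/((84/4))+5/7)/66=452/33957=0.01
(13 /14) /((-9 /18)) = -13 /7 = -1.86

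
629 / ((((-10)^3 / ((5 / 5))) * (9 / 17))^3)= -0.00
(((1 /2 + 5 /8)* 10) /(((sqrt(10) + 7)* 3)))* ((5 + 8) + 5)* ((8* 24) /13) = 30240 /169-4320* sqrt(10) /169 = 98.10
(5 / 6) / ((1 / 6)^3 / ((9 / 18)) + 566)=90 / 61129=0.00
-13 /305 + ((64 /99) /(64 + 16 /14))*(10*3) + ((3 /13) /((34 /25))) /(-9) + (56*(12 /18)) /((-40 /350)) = -82775448101 /253577610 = -326.43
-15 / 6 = -5 / 2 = -2.50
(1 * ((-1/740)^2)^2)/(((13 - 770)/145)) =-29/45399676064000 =-0.00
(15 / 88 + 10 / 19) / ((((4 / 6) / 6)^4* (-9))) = -849285 / 1672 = -507.95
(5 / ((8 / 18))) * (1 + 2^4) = 765 / 4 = 191.25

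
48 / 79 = 0.61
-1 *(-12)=12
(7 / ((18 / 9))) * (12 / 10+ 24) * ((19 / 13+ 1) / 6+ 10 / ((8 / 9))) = 1028.43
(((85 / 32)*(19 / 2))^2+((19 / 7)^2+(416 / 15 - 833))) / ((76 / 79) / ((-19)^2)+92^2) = -728102679901 / 38247563182080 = -0.02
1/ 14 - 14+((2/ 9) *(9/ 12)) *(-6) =-209/ 14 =-14.93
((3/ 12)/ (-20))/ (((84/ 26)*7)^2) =-169/ 6914880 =-0.00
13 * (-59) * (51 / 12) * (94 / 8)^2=-28803151 / 64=-450049.23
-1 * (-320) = 320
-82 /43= -1.91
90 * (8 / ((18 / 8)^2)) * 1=1280 / 9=142.22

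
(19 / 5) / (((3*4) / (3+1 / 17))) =247 / 255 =0.97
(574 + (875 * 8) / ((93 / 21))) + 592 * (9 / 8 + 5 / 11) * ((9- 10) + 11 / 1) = 11505.55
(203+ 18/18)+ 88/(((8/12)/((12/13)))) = 4236/13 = 325.85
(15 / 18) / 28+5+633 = 107189 / 168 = 638.03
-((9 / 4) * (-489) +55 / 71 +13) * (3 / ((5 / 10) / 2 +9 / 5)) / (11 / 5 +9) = 23141925 / 163016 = 141.96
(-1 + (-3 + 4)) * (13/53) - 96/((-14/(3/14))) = 72/49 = 1.47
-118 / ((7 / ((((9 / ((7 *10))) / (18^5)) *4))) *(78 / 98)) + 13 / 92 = 33262913 / 235408680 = 0.14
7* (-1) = -7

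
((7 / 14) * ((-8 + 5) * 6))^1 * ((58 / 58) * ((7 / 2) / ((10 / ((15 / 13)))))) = -189 / 52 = -3.63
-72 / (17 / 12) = -864 / 17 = -50.82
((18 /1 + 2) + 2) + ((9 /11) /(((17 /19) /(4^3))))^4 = 11731099.70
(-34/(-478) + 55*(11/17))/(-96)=-36221/97512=-0.37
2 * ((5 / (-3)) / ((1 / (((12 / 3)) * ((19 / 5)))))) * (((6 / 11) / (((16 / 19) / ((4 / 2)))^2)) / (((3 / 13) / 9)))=-6079.57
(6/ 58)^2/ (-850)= -9/ 714850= -0.00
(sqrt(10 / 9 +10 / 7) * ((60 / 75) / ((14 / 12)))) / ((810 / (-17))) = -272 * sqrt(70) / 99225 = -0.02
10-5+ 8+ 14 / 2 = 20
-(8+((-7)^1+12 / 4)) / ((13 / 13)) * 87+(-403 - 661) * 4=-4604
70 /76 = 35 /38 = 0.92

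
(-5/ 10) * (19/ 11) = -19/ 22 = -0.86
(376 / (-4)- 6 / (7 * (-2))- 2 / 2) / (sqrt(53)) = -662 * sqrt(53) / 371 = -12.99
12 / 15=4 / 5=0.80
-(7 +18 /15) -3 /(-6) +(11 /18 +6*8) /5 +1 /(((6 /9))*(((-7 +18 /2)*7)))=2683 /1260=2.13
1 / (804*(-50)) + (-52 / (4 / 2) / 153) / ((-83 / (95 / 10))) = 3305567 / 170166600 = 0.02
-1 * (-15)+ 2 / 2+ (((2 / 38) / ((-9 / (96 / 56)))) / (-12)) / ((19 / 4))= 363892 / 22743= 16.00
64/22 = 2.91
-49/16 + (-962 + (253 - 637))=-21585/16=-1349.06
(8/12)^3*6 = 16/9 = 1.78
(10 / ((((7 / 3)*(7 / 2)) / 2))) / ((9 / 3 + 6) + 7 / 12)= 288 / 1127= 0.26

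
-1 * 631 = -631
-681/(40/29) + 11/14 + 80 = -412.94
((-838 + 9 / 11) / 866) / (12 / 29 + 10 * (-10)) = 267061 / 27511088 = 0.01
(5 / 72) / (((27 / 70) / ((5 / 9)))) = 875 / 8748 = 0.10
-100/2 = -50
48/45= 16/15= 1.07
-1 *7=-7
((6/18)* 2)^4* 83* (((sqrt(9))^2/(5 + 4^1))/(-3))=-1328/243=-5.47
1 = 1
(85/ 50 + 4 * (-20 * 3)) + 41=-1973/ 10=-197.30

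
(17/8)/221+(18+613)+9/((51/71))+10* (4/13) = 1143217/1768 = 646.62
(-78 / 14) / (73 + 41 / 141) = -0.08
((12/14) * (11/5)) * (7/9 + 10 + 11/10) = 11759/525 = 22.40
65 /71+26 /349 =24531 /24779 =0.99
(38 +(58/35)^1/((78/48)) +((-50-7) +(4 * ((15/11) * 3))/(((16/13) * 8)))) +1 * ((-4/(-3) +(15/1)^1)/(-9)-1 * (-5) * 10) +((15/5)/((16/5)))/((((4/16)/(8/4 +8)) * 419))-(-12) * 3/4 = 74208487679/1811890080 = 40.96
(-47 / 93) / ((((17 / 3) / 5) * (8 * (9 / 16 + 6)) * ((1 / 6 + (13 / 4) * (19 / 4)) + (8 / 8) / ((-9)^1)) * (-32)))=141 / 8230159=0.00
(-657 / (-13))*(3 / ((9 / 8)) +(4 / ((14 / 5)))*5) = 45114 / 91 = 495.76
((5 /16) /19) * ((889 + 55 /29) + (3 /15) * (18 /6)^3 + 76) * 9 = 1268847 /8816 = 143.93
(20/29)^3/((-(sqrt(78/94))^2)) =-376000/951171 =-0.40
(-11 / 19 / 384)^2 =121 / 53231616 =0.00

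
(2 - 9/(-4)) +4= 33/4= 8.25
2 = 2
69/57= 23/19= 1.21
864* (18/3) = 5184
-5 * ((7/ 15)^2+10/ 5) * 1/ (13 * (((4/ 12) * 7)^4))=-0.03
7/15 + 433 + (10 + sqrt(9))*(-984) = -185378/15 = -12358.53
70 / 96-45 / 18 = -85 / 48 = -1.77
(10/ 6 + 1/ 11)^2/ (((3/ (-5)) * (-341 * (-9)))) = -16820/ 10026423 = -0.00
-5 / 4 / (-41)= 5 / 164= 0.03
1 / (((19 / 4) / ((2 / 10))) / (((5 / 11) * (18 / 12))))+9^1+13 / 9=19700 / 1881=10.47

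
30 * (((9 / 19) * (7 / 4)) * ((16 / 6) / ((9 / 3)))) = 420 / 19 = 22.11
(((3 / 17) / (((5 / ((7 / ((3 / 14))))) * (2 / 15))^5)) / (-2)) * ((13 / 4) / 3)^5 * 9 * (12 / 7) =-14983011803851 / 26112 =-573797939.79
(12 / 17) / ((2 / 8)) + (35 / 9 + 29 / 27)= 3574 / 459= 7.79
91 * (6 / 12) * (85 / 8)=7735 / 16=483.44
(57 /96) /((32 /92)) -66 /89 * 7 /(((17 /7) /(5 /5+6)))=-5134147 /387328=-13.26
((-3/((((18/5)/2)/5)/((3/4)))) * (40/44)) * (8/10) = -50/11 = -4.55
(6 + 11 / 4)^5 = 52521875 / 1024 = 51290.89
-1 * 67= -67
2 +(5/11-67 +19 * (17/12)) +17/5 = -22591/660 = -34.23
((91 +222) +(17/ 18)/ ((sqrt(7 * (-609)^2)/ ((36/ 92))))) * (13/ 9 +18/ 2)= 799 * sqrt(7)/ 882441 +29422/ 9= 3269.11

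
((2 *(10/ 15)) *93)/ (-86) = -1.44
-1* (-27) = 27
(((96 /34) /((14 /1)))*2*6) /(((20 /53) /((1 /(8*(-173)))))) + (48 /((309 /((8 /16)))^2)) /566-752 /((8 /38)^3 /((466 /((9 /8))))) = -92853553111407404081 /2781419296005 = -33383515.12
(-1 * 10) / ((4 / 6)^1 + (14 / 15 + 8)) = -25 / 24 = -1.04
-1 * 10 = -10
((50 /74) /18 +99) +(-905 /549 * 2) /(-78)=99.08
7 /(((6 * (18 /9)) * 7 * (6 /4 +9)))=1 /126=0.01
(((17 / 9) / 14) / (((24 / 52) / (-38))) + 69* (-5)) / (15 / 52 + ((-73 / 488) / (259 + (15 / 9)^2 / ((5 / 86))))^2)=-1588400122374111904 / 1286666184373353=-1234.51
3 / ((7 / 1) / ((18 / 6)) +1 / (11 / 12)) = 0.88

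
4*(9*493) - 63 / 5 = 88677 / 5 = 17735.40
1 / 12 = 0.08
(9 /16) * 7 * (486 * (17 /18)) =28917 /16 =1807.31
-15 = -15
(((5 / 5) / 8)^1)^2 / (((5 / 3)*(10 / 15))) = 9 / 640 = 0.01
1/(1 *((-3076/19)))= -19/3076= -0.01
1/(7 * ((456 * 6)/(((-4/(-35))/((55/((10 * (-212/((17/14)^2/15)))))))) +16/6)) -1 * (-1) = 518593/519865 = 1.00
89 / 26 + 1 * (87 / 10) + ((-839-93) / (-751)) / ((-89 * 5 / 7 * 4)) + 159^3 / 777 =5834847848366 / 1125234565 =5185.45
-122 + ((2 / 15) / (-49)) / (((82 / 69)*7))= -8578453 / 70315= -122.00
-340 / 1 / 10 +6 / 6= -33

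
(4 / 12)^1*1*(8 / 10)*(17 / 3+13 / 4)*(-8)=-856 / 45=-19.02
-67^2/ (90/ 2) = -4489/ 45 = -99.76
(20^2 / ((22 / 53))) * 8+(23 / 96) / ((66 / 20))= 12211315 / 1584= 7709.16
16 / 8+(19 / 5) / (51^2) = 26029 / 13005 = 2.00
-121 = -121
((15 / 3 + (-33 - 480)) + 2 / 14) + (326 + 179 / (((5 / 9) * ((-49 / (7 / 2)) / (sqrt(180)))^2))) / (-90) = -2270123 / 4410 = -514.77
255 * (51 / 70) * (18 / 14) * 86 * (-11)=-11072457 / 49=-225968.51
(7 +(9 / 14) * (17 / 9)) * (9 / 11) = 1035 / 154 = 6.72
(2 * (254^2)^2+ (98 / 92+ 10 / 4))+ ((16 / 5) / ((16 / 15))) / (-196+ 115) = 5169594308143 / 621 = 8324628515.53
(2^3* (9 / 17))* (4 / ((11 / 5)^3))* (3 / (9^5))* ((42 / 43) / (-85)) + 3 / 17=2127854507 / 12057905673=0.18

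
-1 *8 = -8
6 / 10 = 3 / 5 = 0.60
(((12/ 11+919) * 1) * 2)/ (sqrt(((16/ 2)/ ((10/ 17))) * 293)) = 10121 * sqrt(24905)/ 54791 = 29.15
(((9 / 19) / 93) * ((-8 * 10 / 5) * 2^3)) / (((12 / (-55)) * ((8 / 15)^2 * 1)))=12375 / 1178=10.51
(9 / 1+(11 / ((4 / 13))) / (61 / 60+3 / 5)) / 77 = 3018 / 7469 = 0.40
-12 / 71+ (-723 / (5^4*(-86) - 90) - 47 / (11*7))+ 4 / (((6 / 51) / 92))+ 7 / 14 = 920627491881 / 294343280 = 3127.73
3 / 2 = 1.50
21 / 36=7 / 12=0.58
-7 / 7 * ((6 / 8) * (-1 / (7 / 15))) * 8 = 90 / 7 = 12.86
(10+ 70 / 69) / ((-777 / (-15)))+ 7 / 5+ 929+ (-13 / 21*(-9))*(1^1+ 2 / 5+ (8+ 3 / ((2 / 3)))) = 180149597 / 178710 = 1008.06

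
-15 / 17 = -0.88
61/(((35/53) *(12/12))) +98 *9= 34103/35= 974.37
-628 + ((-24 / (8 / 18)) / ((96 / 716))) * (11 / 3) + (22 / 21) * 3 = -58845 / 28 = -2101.61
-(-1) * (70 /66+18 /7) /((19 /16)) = 13424 /4389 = 3.06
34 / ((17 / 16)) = 32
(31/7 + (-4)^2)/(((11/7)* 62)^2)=91/42284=0.00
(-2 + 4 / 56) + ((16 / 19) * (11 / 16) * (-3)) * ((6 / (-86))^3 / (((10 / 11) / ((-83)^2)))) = 134349084 / 52872155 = 2.54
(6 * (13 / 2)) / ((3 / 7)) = 91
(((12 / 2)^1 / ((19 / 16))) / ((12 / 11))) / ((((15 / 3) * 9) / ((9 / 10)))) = 44 / 475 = 0.09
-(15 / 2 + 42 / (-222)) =-541 / 74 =-7.31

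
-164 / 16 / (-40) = 41 / 160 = 0.26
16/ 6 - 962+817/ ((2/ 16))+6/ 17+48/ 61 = 17352556/ 3111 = 5577.81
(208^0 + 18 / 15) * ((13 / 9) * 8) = 1144 / 45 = 25.42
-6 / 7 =-0.86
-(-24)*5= 120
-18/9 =-2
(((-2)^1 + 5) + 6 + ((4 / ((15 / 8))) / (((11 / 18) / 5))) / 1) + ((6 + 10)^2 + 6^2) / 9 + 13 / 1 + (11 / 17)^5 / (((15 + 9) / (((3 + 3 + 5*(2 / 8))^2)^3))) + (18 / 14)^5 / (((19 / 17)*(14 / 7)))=1117572322398377315759 / 1470867450846216192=759.80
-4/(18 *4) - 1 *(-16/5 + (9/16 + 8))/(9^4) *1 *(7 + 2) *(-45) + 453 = 195815/432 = 453.28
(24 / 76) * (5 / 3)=10 / 19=0.53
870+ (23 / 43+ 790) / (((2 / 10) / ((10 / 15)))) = 150720 / 43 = 3505.12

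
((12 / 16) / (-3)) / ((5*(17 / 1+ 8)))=-1 / 500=-0.00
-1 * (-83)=83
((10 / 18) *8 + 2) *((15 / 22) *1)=145 / 33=4.39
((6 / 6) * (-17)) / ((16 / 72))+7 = -139 / 2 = -69.50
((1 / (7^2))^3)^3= 1 / 1628413597910449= 0.00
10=10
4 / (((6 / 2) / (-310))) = -1240 / 3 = -413.33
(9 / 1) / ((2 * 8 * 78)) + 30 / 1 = 12483 / 416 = 30.01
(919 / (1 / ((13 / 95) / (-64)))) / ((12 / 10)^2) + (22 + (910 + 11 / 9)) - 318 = 8957411 / 14592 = 613.86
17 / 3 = 5.67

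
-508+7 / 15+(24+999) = 7732 / 15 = 515.47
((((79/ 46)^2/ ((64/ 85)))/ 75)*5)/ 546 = 106097/ 221824512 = 0.00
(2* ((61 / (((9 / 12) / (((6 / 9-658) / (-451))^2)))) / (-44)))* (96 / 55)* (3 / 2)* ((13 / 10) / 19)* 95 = -133.65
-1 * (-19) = 19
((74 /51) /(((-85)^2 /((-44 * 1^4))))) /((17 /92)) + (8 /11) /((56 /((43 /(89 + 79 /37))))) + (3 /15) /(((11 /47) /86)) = 73.45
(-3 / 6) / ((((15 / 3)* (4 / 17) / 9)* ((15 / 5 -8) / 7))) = 1071 / 200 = 5.36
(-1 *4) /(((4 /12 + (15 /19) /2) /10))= -4560 /83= -54.94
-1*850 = -850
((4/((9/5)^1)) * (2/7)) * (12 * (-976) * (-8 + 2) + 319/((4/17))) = 2865110/63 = 45477.94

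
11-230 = -219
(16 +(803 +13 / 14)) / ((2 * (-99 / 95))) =-1090505 / 2772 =-393.40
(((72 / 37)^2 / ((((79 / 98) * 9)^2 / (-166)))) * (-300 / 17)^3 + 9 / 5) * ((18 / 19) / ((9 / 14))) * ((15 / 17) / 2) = 578542387370160906 / 13558352386171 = 42670.55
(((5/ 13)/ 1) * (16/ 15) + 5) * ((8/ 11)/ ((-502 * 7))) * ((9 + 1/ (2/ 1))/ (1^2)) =-8018/ 753753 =-0.01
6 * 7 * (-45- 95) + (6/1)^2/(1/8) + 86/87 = -486418/87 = -5591.01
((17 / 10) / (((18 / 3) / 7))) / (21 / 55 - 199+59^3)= 1309 / 135419052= 0.00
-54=-54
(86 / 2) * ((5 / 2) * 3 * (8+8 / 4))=3225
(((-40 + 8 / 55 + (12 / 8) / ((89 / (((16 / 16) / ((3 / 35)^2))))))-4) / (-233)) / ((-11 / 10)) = -1220633 / 7527531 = -0.16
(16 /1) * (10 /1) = 160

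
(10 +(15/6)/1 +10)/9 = 5/2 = 2.50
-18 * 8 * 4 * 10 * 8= -46080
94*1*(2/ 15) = 188/ 15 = 12.53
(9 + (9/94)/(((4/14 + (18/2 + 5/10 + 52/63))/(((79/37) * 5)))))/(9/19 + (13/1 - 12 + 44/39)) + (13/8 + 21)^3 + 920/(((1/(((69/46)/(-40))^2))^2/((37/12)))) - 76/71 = 269665390216055841603/23279212703744000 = 11583.96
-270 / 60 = -9 / 2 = -4.50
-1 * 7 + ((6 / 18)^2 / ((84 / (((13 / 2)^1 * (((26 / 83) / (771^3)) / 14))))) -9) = -6441856413938903 / 402616025871192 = -16.00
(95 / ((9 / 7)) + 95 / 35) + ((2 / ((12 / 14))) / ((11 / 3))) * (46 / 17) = 922748 / 11781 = 78.33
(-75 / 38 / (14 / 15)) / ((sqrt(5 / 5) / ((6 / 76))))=-3375 / 20216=-0.17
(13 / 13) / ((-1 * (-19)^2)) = -1 / 361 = -0.00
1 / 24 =0.04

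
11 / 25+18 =461 / 25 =18.44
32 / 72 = 4 / 9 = 0.44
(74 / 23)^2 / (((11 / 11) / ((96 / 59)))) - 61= -1378175 / 31211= -44.16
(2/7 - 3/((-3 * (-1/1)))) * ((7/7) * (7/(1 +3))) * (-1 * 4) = 5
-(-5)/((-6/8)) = -20/3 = -6.67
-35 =-35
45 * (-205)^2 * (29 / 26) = 54842625 / 26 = 2109331.73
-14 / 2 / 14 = -1 / 2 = -0.50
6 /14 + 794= 5561 /7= 794.43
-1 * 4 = -4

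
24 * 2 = 48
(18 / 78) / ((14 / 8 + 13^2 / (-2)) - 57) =-12 / 7267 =-0.00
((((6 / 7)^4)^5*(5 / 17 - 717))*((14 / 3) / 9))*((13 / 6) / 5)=-7149459847388332032 / 968906090756717155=-7.38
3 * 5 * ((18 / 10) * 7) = 189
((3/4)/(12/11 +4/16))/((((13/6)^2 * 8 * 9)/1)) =33/19942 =0.00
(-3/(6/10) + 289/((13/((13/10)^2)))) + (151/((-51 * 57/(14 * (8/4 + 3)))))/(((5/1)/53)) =-1736101/290700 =-5.97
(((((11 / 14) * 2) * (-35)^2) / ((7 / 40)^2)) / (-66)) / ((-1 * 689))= 20000 / 14469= 1.38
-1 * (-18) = 18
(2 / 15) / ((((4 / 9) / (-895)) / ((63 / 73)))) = -231.72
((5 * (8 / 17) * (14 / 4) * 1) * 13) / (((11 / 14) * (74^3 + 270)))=12740 / 37913689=0.00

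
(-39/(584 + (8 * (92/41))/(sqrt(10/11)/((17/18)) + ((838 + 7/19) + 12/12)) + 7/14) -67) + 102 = 1622221780521171225673/46437718953435239429 -65001729312 * sqrt(110)/232188594767176197145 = 34.93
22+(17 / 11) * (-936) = -15670 / 11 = -1424.55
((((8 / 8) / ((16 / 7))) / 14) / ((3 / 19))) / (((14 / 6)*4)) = 19 / 896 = 0.02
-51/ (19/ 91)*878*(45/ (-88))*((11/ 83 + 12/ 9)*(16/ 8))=321518.40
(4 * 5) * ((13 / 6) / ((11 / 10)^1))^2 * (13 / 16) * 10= 1373125 / 2178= 630.45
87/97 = 0.90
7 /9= 0.78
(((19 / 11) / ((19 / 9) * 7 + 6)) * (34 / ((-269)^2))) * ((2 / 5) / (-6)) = -114 / 43778405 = -0.00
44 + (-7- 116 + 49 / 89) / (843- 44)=3117986 / 71111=43.85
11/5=2.20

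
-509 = -509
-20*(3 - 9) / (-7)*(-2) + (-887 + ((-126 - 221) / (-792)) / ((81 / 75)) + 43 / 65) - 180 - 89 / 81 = -1032.75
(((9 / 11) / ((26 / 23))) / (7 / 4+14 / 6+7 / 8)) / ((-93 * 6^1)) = -138 / 527527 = -0.00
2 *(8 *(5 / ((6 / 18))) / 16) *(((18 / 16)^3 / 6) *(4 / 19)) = 3645 / 4864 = 0.75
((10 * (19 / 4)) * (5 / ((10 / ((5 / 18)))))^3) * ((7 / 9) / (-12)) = -83125 / 10077696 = -0.01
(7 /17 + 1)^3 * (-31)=-428544 /4913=-87.23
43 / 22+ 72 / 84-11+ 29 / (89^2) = -9983915 / 1219834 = -8.18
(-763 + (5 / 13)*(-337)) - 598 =-19378 / 13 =-1490.62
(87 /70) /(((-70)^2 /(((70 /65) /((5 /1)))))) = 87 /1592500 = 0.00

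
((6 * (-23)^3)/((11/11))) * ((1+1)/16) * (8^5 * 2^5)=-9568518144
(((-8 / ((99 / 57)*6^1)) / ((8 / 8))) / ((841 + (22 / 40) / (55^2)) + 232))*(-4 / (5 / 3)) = 0.00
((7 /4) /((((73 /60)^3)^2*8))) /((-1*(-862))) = 5103000000 /65225051530559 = 0.00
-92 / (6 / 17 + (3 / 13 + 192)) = -20332 / 42561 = -0.48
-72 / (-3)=24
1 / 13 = 0.08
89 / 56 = 1.59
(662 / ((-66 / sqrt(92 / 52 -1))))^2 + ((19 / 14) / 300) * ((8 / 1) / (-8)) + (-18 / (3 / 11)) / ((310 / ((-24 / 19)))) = 906526651991 / 11673862200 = 77.65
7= 7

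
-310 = -310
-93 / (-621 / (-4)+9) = -0.57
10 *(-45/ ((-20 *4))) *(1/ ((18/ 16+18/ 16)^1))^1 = 2.50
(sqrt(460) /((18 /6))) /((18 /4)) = 4* sqrt(115) /27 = 1.59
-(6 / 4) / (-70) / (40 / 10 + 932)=1 / 43680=0.00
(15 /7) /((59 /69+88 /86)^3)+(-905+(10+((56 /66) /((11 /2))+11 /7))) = -392734809854993735 /439816779560697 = -892.95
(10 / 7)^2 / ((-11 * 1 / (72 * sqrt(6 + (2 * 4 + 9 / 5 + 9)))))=-2880 * sqrt(155) / 539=-66.52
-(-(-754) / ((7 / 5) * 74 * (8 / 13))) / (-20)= 4901 / 8288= 0.59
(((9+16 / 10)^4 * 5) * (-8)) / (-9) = 63123848 / 1125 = 56110.09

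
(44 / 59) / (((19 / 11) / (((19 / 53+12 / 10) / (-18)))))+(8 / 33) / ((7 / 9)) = 957122 / 3489255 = 0.27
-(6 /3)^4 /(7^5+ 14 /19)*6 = -608 /106449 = -0.01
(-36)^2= 1296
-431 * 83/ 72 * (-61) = 2182153/ 72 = 30307.68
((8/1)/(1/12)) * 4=384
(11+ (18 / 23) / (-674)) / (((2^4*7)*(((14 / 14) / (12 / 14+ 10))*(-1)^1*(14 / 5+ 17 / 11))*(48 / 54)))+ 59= 42643916827 / 726175688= 58.72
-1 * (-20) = 20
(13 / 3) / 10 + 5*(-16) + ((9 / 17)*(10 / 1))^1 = -37879 / 510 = -74.27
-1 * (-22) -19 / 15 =311 / 15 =20.73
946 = 946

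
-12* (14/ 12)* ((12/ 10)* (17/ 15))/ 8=-119/ 50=-2.38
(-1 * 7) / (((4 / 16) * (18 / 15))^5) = -700000 / 243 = -2880.66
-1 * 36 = -36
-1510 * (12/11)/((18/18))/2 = -823.64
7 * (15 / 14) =15 / 2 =7.50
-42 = -42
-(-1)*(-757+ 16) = -741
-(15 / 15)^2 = -1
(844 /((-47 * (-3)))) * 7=5908 /141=41.90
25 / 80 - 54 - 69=-1963 / 16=-122.69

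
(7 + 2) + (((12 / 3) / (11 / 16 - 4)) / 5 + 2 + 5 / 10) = 5967 / 530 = 11.26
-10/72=-5/36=-0.14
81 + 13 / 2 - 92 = -9 / 2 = -4.50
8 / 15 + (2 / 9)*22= 244 / 45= 5.42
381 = 381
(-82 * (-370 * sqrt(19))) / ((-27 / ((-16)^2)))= -7767040 * sqrt(19) / 27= -1253916.39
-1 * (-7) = 7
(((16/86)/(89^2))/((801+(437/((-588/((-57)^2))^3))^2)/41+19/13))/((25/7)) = 1692199896577835008/34108727101216045911916281734375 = 0.00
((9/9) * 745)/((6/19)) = 14155/6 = 2359.17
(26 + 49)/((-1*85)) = -15/17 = -0.88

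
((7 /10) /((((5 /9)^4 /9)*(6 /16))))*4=2204496 /3125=705.44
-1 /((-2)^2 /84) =-21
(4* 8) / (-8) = -4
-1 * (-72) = 72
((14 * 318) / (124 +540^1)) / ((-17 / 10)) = -5565 / 1411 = -3.94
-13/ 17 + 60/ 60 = 4/ 17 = 0.24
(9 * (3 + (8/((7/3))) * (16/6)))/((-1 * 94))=-765/658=-1.16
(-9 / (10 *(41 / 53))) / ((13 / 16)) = -3816 / 2665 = -1.43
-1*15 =-15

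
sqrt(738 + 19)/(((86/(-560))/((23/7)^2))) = -21160 * sqrt(757)/301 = -1934.18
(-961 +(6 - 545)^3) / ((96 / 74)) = -120706163.75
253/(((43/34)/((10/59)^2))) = 860200/149683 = 5.75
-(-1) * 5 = 5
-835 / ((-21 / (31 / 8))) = 25885 / 168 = 154.08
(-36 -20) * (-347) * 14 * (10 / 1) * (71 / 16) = 12072130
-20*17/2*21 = -3570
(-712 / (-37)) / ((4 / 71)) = 12638 / 37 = 341.57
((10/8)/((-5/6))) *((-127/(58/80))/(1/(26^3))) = 133929120/29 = 4618245.52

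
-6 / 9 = -2 / 3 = -0.67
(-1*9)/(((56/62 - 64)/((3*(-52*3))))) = -66.75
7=7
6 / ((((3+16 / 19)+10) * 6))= 19 / 263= 0.07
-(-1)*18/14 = 9/7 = 1.29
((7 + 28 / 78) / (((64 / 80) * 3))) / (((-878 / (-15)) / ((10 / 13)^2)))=179375 / 5786898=0.03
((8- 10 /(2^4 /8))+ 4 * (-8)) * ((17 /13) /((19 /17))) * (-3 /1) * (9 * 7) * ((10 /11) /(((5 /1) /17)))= 53856306 /2717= 19821.97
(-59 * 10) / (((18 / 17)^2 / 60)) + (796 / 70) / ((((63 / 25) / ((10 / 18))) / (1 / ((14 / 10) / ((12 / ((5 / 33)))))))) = -291111250 / 9261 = -31434.11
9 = 9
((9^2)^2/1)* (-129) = -846369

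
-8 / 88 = -1 / 11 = -0.09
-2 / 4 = -1 / 2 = -0.50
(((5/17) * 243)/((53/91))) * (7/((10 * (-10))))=-8.59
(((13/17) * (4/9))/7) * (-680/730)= -208/4599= -0.05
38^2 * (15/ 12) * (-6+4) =-3610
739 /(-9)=-739 /9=-82.11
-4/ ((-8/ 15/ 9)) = 135/ 2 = 67.50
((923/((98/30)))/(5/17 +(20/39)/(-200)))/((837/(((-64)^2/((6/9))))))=20887859200/2936227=7113.84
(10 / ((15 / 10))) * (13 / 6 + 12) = 850 / 9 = 94.44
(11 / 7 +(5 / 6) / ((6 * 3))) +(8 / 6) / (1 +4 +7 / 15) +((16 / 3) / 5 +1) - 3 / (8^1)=1101379 / 309960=3.55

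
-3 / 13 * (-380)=1140 / 13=87.69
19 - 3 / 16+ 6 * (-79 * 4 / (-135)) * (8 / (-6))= 187 / 2160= 0.09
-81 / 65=-1.25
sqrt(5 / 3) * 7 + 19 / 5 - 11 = -36 / 5 + 7 * sqrt(15) / 3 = 1.84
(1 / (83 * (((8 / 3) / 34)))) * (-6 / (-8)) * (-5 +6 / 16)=-5661 / 10624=-0.53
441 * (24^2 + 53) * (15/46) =4160835/46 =90452.93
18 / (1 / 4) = 72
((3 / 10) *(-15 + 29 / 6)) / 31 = -61 / 620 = -0.10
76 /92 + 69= 1606 /23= 69.83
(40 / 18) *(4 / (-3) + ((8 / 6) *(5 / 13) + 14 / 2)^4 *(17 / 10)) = 250520035474 / 20820969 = 12032.10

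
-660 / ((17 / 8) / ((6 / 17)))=-31680 / 289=-109.62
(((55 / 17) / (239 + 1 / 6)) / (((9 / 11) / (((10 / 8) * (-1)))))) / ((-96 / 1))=605 / 2810304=0.00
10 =10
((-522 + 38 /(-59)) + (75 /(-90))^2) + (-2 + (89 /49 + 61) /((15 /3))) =-266115233 /520380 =-511.39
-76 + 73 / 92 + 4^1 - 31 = -9403 / 92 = -102.21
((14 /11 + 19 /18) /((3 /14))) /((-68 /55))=-16135 /1836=-8.79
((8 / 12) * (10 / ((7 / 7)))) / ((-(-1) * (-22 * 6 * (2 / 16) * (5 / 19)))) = -152 / 99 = -1.54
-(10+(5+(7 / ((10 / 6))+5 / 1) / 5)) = -421 / 25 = -16.84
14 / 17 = 0.82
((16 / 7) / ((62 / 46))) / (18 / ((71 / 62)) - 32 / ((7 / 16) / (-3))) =0.01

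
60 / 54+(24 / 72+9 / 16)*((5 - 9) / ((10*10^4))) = 3999871 / 3600000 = 1.11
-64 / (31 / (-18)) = 1152 / 31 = 37.16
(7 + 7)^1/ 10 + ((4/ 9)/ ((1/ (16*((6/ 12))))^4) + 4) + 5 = 1830.84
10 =10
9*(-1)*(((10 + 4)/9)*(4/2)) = -28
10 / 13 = 0.77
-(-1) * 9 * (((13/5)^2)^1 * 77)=117117/25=4684.68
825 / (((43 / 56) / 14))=646800 / 43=15041.86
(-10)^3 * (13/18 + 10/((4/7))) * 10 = -1640000/9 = -182222.22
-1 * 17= -17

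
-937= -937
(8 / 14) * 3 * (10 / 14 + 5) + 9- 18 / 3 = 627 / 49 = 12.80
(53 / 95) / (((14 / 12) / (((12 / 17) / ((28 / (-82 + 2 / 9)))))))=-0.99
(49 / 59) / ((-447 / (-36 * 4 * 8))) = 18816 / 8791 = 2.14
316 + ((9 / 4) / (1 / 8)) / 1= 334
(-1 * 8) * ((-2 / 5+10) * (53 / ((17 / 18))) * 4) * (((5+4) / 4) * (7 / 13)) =-23079168 / 1105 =-20886.12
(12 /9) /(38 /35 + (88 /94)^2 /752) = 14535220 /11848527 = 1.23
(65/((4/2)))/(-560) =-13/224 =-0.06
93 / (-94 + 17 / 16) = -1488 / 1487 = -1.00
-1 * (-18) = 18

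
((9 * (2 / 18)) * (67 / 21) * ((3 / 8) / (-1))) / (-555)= 67 / 31080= 0.00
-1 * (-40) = 40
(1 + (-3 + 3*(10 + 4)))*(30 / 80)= 15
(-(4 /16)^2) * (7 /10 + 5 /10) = -3 /40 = -0.08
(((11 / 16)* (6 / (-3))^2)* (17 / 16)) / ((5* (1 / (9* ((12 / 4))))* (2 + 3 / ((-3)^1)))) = 5049 / 320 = 15.78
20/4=5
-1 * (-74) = 74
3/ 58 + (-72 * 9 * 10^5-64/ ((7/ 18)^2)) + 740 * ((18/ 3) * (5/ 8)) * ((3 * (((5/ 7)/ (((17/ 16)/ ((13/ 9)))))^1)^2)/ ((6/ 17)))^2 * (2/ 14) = -39909101172866493209/ 616119308658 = -64774956.10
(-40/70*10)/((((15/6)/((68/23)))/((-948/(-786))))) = -171904/21091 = -8.15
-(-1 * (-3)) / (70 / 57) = -171 / 70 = -2.44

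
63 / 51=21 / 17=1.24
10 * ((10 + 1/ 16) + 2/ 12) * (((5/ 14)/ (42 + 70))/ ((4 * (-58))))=-12275/ 8730624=-0.00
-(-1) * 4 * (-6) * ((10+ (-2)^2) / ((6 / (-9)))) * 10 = 5040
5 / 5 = 1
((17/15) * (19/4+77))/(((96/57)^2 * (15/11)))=7358263/307200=23.95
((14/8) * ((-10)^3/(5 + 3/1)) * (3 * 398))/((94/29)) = -80579.12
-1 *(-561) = 561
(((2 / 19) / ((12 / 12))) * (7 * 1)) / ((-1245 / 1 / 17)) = -238 / 23655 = -0.01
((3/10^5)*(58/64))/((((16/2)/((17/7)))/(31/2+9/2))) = 1479/8960000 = 0.00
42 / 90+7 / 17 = 224 / 255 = 0.88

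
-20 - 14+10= -24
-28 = -28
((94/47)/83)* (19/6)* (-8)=-152/249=-0.61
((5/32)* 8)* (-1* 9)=-45/4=-11.25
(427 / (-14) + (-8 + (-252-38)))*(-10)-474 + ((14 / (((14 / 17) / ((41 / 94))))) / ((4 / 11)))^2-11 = 454635689 / 141376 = 3215.79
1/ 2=0.50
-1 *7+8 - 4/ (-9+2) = 11/ 7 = 1.57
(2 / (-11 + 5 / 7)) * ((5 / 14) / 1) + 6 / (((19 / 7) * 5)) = 2549 / 6840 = 0.37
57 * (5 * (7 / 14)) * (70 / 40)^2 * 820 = 2862825 / 8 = 357853.12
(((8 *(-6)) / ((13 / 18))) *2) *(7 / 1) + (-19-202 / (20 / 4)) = -64341 / 65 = -989.86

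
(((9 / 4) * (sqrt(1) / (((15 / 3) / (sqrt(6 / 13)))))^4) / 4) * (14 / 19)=567 / 4013750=0.00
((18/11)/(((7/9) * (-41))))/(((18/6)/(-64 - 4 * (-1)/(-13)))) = 4104/3731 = 1.10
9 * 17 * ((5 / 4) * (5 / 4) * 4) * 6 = 11475 / 2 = 5737.50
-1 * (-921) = 921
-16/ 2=-8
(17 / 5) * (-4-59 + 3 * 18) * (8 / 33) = -408 / 55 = -7.42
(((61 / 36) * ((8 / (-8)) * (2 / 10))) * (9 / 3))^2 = 3721 / 3600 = 1.03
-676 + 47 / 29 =-19557 / 29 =-674.38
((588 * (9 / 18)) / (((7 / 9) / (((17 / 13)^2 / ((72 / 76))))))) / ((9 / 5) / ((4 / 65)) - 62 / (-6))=72828 / 4225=17.24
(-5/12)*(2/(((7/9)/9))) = -9.64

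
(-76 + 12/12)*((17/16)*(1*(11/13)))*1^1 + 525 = 95175/208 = 457.57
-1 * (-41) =41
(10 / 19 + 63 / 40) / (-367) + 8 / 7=2220181 / 1952440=1.14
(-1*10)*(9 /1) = -90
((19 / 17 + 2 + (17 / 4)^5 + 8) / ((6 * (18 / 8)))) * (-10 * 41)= -4987876525 / 117504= -42448.57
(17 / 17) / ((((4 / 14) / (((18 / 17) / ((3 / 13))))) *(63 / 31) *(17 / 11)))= 4433 / 867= 5.11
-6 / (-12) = 1 / 2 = 0.50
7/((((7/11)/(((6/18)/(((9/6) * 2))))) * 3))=11/27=0.41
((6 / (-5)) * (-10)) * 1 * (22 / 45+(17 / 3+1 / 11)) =74.96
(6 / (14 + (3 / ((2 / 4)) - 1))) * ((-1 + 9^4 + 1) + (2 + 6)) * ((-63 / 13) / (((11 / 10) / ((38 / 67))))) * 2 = -99323280 / 9581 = -10366.69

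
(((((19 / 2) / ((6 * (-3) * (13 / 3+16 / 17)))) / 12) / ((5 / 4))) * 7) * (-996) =187663 / 4035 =46.51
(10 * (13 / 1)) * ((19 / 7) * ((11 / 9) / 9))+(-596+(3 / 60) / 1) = -6214673 / 11340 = -548.03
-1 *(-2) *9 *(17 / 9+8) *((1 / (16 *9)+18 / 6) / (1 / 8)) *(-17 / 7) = -655129 / 63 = -10398.87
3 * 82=246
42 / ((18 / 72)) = 168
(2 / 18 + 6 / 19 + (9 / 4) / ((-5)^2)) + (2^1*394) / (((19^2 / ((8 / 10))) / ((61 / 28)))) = 9827827 / 2274300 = 4.32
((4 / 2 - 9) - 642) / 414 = -649 / 414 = -1.57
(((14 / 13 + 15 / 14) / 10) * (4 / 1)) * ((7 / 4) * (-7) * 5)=-2737 / 52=-52.63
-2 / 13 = -0.15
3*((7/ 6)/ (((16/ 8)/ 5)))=35/ 4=8.75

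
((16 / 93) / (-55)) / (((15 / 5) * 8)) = -2 / 15345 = -0.00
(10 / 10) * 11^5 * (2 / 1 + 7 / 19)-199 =7243514 / 19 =381237.58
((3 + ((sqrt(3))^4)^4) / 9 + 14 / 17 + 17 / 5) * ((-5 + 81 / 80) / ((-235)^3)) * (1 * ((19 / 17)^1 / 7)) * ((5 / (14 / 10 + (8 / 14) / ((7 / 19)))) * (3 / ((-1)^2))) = 7936267339 / 43387008762000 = 0.00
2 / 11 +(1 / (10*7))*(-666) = -3593 / 385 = -9.33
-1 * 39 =-39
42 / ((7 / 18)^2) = 1944 / 7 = 277.71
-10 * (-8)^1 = 80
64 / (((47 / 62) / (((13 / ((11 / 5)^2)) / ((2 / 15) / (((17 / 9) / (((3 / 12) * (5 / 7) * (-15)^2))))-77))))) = -306924800 / 100381237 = -3.06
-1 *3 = -3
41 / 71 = 0.58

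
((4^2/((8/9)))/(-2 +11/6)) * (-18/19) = 1944/19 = 102.32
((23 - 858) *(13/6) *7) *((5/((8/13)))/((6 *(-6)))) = 4939025/1728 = 2858.23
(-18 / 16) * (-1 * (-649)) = -730.12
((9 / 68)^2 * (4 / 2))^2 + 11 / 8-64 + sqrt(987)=-334745607 / 5345344 + sqrt(987)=-31.21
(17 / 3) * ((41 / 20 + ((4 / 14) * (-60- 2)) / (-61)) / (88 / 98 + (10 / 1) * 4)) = 2378453 / 7334640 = 0.32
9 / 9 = 1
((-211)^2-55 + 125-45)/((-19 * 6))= -22273/57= -390.75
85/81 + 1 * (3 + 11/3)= 625/81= 7.72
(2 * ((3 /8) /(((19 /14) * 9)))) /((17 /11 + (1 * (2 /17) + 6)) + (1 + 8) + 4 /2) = 1309 /397860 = 0.00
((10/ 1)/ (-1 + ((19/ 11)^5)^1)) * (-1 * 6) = -2415765/ 578762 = -4.17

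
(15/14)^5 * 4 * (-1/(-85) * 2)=151875/1142876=0.13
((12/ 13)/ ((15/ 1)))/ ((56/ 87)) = 87/ 910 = 0.10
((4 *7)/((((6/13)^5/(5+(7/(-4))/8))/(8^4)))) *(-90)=-7069418720/3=-2356472906.67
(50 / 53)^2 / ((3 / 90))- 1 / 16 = 1197191 / 44944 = 26.64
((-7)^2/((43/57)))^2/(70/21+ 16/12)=3343221/3698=904.06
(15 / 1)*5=75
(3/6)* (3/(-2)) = -3/4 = -0.75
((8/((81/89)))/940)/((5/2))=356/95175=0.00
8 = 8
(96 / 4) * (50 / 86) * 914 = 548400 / 43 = 12753.49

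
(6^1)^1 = 6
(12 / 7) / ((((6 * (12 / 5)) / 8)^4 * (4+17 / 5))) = 12500 / 566433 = 0.02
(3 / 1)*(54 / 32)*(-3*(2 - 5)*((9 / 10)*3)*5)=19683 / 32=615.09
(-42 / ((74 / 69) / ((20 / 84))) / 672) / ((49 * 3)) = -115 / 1218336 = -0.00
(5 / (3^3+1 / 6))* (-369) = -11070 / 163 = -67.91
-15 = -15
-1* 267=-267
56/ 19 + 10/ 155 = 1774/ 589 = 3.01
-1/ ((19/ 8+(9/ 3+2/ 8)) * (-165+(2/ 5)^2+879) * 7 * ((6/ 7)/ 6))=-20/ 80343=-0.00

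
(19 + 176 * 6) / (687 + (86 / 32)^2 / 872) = 239974400 / 153362233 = 1.56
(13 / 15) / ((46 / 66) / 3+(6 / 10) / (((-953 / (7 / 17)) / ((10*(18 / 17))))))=9088761 / 2407595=3.78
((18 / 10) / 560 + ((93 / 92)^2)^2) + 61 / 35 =34981192559 / 12536876800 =2.79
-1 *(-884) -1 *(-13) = 897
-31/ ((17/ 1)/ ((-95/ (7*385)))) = 589/ 9163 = 0.06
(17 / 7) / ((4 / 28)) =17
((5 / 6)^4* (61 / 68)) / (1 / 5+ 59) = 190625 / 26085888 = 0.01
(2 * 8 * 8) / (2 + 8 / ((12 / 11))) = 96 / 7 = 13.71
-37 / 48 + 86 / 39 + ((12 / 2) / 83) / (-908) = 16861759 / 11756784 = 1.43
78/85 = 0.92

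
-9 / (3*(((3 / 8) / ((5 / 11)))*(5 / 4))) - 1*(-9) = 67 / 11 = 6.09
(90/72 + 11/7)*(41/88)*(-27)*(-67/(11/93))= 544919643/27104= 20104.77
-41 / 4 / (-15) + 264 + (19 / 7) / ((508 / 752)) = 14332529 / 53340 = 268.70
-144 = -144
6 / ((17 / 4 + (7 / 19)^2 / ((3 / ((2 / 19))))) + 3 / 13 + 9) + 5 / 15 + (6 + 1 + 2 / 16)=2736974143 / 346309752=7.90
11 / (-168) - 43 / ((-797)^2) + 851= 90807565789 / 106715112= 850.93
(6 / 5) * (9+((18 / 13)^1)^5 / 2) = 25718526 / 1856465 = 13.85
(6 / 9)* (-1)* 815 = -1630 / 3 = -543.33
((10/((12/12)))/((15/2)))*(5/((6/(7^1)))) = 70/9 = 7.78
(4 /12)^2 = 1 /9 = 0.11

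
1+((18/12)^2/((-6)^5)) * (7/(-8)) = 27655/27648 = 1.00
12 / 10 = 6 / 5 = 1.20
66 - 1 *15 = 51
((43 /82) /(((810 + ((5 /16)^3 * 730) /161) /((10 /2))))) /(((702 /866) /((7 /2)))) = 10743609856 /768840052851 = 0.01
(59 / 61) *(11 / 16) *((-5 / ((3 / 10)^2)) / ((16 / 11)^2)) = -9816125 / 562176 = -17.46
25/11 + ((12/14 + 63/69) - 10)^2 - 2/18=69.89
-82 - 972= -1054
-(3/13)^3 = -27/2197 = -0.01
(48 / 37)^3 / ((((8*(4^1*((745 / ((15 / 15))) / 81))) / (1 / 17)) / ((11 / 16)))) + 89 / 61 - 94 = -3621370043209 / 39132734945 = -92.54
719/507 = 1.42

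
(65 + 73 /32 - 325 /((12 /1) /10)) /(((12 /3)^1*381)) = -19541 /146304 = -0.13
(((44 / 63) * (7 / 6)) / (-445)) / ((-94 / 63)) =77 / 62745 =0.00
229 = 229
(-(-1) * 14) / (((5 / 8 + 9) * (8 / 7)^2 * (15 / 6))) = 49 / 110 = 0.45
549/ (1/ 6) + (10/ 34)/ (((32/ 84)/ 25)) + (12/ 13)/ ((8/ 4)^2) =5858325/ 1768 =3313.53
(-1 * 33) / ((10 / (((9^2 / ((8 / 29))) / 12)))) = -25839 / 320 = -80.75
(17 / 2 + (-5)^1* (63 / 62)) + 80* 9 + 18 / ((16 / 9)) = 181919 / 248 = 733.54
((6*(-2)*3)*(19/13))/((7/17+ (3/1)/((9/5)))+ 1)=-34884/2041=-17.09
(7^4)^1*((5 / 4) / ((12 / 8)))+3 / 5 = 60043 / 30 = 2001.43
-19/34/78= -19/2652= -0.01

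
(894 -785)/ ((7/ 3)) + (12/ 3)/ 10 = 1649/ 35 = 47.11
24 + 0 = 24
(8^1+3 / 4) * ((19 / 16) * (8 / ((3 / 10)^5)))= 8312500 / 243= 34207.82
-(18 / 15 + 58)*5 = -296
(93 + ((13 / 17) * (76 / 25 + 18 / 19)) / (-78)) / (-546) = -1125989 / 6613425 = -0.17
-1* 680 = -680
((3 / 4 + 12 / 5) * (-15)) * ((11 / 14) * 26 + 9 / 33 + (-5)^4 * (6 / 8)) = -23126.57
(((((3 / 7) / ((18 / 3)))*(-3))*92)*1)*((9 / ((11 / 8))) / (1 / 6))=-59616 / 77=-774.23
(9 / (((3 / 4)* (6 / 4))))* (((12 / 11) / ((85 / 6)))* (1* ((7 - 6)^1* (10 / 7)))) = 1152 / 1309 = 0.88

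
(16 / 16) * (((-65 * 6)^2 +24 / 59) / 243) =2991308 / 4779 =625.93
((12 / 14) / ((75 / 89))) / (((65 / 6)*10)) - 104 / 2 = -2956966 / 56875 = -51.99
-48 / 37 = -1.30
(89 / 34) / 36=89 / 1224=0.07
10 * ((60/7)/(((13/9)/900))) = 4860000/91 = 53406.59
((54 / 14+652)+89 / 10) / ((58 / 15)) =171.92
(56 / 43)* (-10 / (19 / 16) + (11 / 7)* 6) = 1072 / 817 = 1.31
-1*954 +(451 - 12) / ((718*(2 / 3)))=-1368627 / 1436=-953.08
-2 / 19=-0.11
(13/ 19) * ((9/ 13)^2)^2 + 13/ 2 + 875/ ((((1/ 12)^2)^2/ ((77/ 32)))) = 3644915829781/ 83486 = 43659006.66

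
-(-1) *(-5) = -5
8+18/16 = 73/8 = 9.12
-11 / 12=-0.92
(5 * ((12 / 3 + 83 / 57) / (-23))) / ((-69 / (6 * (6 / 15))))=1244 / 30153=0.04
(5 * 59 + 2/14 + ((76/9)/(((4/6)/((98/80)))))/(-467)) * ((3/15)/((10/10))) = 57882803/980700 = 59.02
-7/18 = -0.39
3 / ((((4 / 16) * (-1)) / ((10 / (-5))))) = 24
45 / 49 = 0.92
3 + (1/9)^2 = 244/81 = 3.01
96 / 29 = 3.31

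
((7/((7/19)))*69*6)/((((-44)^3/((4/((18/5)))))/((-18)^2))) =-33.24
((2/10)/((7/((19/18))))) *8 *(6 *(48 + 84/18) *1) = 24016/315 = 76.24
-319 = -319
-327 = -327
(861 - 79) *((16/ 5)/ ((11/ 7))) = 87584/ 55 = 1592.44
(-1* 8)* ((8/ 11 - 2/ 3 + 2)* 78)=-14144/ 11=-1285.82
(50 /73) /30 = 5 /219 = 0.02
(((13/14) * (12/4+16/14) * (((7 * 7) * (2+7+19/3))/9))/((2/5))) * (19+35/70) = 15655.97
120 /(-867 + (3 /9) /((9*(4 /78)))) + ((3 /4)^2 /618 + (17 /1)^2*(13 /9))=193025588467 /462550752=417.31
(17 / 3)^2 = 289 / 9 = 32.11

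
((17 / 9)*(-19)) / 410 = -323 / 3690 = -0.09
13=13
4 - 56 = -52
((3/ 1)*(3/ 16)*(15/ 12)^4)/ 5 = 1125/ 4096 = 0.27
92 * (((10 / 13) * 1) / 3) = 920 / 39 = 23.59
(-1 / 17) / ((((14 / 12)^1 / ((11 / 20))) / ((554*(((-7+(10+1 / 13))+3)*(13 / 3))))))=-240713 / 595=-404.56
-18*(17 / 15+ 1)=-192 / 5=-38.40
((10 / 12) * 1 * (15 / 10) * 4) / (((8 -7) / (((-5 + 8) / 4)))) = 15 / 4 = 3.75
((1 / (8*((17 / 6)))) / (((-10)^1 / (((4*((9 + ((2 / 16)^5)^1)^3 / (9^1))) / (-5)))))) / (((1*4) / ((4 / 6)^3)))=25649668172906497 / 1211222009158041600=0.02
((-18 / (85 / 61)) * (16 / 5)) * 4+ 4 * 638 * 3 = 3183528 / 425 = 7490.65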